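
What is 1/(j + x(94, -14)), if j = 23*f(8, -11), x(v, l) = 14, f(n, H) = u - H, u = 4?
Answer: 1/359 ≈ 0.0027855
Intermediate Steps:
f(n, H) = 4 - H
j = 345 (j = 23*(4 - 1*(-11)) = 23*(4 + 11) = 23*15 = 345)
1/(j + x(94, -14)) = 1/(345 + 14) = 1/359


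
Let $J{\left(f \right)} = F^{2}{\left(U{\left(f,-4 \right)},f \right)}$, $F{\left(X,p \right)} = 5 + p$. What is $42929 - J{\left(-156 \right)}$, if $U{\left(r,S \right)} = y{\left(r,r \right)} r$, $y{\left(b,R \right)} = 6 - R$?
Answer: $20128$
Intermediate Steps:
$U{\left(r,S \right)} = r \left(6 - r\right)$ ($U{\left(r,S \right)} = \left(6 - r\right) r = r \left(6 - r\right)$)
$J{\left(f \right)} = \left(5 + f\right)^{2}$
$42929 - J{\left(-156 \right)} = 42929 - \left(5 - 156\right)^{2} = 42929 - \left(-151\right)^{2} = 42929 - 22801 = 20128$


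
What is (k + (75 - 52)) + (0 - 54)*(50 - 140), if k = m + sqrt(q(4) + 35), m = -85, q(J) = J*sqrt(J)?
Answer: 4798 + sqrt(43) ≈ 4804.6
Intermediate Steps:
q(J) = J**(3/2)
k = -85 + sqrt(43) (k = -85 + sqrt(4**(3/2) + 35) = -85 + sqrt(8 + 35) = -85 + sqrt(43) ≈ -78.443)
(k + (75 - 52)) + (0 - 54)*(50 - 140) = ((-85 + sqrt(43)) + (75 - 52)) + (0 - 54)*(50 - 140) = ((-85 + sqrt(43)) + 23) - 54*(-90) = (-62 + sqrt(43)) + 4860 = 4798 + sqrt(43)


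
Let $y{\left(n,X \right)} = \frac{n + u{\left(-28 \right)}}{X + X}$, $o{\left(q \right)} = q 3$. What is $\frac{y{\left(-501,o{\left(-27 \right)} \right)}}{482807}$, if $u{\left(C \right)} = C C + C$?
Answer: $- \frac{85}{26071578} \approx -3.2603 \cdot 10^{-6}$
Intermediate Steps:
$o{\left(q \right)} = 3 q$
$u{\left(C \right)} = C + C^{2}$ ($u{\left(C \right)} = C^{2} + C = C + C^{2}$)
$y{\left(n,X \right)} = \frac{756 + n}{2 X}$ ($y{\left(n,X \right)} = \frac{n - 28 \left(1 - 28\right)}{X + X} = \frac{n - -756}{2 X} = \left(n + 756\right) \frac{1}{2 X} = \left(756 + n\right) \frac{1}{2 X} = \frac{756 + n}{2 X}$)
$\frac{y{\left(-501,o{\left(-27 \right)} \right)}}{482807} = \frac{\frac{1}{2} \frac{1}{3 \left(-27\right)} \left(756 - 501\right)}{482807} = \frac{1}{2} \frac{1}{-81} \cdot 255 \cdot \frac{1}{482807} = \frac{1}{2} \left(- \frac{1}{81}\right) 255 \cdot \frac{1}{482807} = \left(- \frac{85}{54}\right) \frac{1}{482807} = - \frac{85}{26071578}$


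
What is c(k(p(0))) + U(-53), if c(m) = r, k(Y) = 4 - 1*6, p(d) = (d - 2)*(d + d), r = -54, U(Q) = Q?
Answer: -107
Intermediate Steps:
p(d) = 2*d*(-2 + d) (p(d) = (-2 + d)*(2*d) = 2*d*(-2 + d))
k(Y) = -2 (k(Y) = 4 - 6 = -2)
c(m) = -54
c(k(p(0))) + U(-53) = -54 - 53 = -107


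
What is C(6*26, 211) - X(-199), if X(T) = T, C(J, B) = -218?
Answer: -19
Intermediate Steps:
C(6*26, 211) - X(-199) = -218 - 1*(-199) = -218 + 199 = -19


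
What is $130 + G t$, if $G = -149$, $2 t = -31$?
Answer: $\frac{4879}{2} \approx 2439.5$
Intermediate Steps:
$t = - \frac{31}{2}$ ($t = \frac{1}{2} \left(-31\right) = - \frac{31}{2} \approx -15.5$)
$130 + G t = 130 - - \frac{4619}{2} = 130 + \frac{4619}{2} = \frac{4879}{2}$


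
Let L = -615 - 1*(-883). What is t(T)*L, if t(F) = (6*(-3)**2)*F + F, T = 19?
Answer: 280060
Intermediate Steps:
t(F) = 55*F (t(F) = (6*9)*F + F = 54*F + F = 55*F)
L = 268 (L = -615 + 883 = 268)
t(T)*L = (55*19)*268 = 1045*268 = 280060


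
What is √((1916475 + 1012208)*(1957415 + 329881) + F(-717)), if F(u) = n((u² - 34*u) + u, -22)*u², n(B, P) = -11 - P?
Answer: 9*√82700871187 ≈ 2.5882e+6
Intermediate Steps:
F(u) = 11*u² (F(u) = (-11 - 1*(-22))*u² = (-11 + 22)*u² = 11*u²)
√((1916475 + 1012208)*(1957415 + 329881) + F(-717)) = √((1916475 + 1012208)*(1957415 + 329881) + 11*(-717)²) = √(2928683*2287296 + 11*514089) = √(6698764911168 + 5654979) = √6698770566147 = 9*√82700871187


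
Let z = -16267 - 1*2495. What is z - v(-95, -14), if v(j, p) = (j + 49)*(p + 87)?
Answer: -15404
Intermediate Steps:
v(j, p) = (49 + j)*(87 + p)
z = -18762 (z = -16267 - 2495 = -18762)
z - v(-95, -14) = -18762 - (4263 + 49*(-14) + 87*(-95) - 95*(-14)) = -18762 - (4263 - 686 - 8265 + 1330) = -18762 - 1*(-3358) = -18762 + 3358 = -15404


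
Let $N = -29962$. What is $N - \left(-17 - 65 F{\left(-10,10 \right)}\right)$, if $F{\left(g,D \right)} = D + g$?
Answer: $-29945$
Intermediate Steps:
$N - \left(-17 - 65 F{\left(-10,10 \right)}\right) = -29962 - \left(-17 - 65 \left(10 - 10\right)\right) = -29962 - \left(-17 - 0\right) = -29962 - \left(-17 + 0\right) = -29962 - -17 = -29962 + 17 = -29945$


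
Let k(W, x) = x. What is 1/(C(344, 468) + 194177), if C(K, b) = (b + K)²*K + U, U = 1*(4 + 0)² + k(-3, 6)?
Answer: 1/227008535 ≈ 4.4051e-9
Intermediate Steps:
U = 22 (U = 1*(4 + 0)² + 6 = 1*4² + 6 = 1*16 + 6 = 16 + 6 = 22)
C(K, b) = 22 + K*(K + b)² (C(K, b) = (b + K)²*K + 22 = (K + b)²*K + 22 = K*(K + b)² + 22 = 22 + K*(K + b)²)
1/(C(344, 468) + 194177) = 1/((22 + 344*(344 + 468)²) + 194177) = 1/((22 + 344*812²) + 194177) = 1/((22 + 344*659344) + 194177) = 1/((22 + 226814336) + 194177) = 1/(226814358 + 194177) = 1/227008535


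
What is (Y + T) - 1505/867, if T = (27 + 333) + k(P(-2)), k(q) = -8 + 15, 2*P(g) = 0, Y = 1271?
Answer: 1418641/867 ≈ 1636.3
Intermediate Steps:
P(g) = 0 (P(g) = (1/2)*0 = 0)
k(q) = 7
T = 367 (T = (27 + 333) + 7 = 360 + 7 = 367)
(Y + T) - 1505/867 = (1271 + 367) - 1505/867 = 1638 - 1505/867 = 1418641/867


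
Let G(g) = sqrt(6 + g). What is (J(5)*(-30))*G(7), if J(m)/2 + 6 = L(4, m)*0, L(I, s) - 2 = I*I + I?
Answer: 360*sqrt(13) ≈ 1298.0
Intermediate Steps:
L(I, s) = 2 + I + I**2 (L(I, s) = 2 + (I*I + I) = 2 + (I**2 + I) = 2 + (I + I**2) = 2 + I + I**2)
J(m) = -12 (J(m) = -12 + 2*((2 + 4 + 4**2)*0) = -12 + 2*((2 + 4 + 16)*0) = -12 + 2*(22*0) = -12 + 2*0 = -12 + 0 = -12)
(J(5)*(-30))*G(7) = (-12*(-30))*sqrt(6 + 7) = 360*sqrt(13)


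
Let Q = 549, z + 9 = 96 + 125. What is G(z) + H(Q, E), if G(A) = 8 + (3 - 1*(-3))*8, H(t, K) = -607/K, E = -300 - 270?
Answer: 32527/570 ≈ 57.065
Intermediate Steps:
z = 212 (z = -9 + (96 + 125) = -9 + 221 = 212)
E = -570
G(A) = 56 (G(A) = 8 + (3 + 3)*8 = 8 + 6*8 = 8 + 48 = 56)
G(z) + H(Q, E) = 56 - 607/(-570) = 56 - 607*(-1/570) = 56 + 607/570 = 32527/570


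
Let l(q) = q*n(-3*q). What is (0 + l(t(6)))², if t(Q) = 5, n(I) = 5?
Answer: 625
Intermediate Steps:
l(q) = 5*q (l(q) = q*5 = 5*q)
(0 + l(t(6)))² = (0 + 5*5)² = (0 + 25)² = 25² = 625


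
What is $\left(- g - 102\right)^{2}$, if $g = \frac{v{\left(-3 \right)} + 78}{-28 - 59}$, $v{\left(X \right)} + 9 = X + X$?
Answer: $\frac{8625969}{841} \approx 10257.0$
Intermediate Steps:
$v{\left(X \right)} = -9 + 2 X$ ($v{\left(X \right)} = -9 + \left(X + X\right) = -9 + 2 X$)
$g = - \frac{21}{29}$ ($g = \frac{\left(-9 + 2 \left(-3\right)\right) + 78}{-28 - 59} = \frac{\left(-9 - 6\right) + 78}{-87} = \left(-15 + 78\right) \left(- \frac{1}{87}\right) = 63 \left(- \frac{1}{87}\right) = - \frac{21}{29} \approx -0.72414$)
$\left(- g - 102\right)^{2} = \left(\left(-1\right) \left(- \frac{21}{29}\right) - 102\right)^{2} = \left(\frac{21}{29} - 102\right)^{2} = \left(- \frac{2937}{29}\right)^{2} = \frac{8625969}{841}$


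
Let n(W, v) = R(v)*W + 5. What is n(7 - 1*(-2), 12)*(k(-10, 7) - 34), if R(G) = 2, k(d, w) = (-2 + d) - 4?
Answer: -1150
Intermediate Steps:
k(d, w) = -6 + d
n(W, v) = 5 + 2*W (n(W, v) = 2*W + 5 = 5 + 2*W)
n(7 - 1*(-2), 12)*(k(-10, 7) - 34) = (5 + 2*(7 - 1*(-2)))*((-6 - 10) - 34) = (5 + 2*(7 + 2))*(-16 - 34) = (5 + 2*9)*(-50) = (5 + 18)*(-50) = 23*(-50) = -1150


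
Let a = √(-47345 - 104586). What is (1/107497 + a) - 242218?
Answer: -26037708345/107497 + 13*I*√899 ≈ -2.4222e+5 + 389.78*I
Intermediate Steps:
a = 13*I*√899 (a = √(-151931) = 13*I*√899 ≈ 389.78*I)
(1/107497 + a) - 242218 = (1/107497 + 13*I*√899) - 242218 = -26037708345/107497 + 13*I*√899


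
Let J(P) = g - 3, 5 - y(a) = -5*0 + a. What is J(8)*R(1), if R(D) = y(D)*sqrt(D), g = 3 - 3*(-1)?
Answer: 12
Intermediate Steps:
y(a) = 5 - a (y(a) = 5 - (-5*0 + a) = 5 - (0 + a) = 5 - a)
g = 6 (g = 3 + 3 = 6)
R(D) = sqrt(D)*(5 - D) (R(D) = (5 - D)*sqrt(D) = sqrt(D)*(5 - D))
J(P) = 3 (J(P) = 6 - 3 = 3)
J(8)*R(1) = 3*(sqrt(1)*(5 - 1*1)) = 3*(1*(5 - 1)) = 3*(1*4) = 3*4 = 12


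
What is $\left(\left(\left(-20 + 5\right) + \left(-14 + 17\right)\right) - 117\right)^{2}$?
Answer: $16641$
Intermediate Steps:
$\left(\left(\left(-20 + 5\right) + \left(-14 + 17\right)\right) - 117\right)^{2} = \left(\left(-15 + 3\right) - 117\right)^{2} = \left(-12 - 117\right)^{2} = \left(-129\right)^{2} = 16641$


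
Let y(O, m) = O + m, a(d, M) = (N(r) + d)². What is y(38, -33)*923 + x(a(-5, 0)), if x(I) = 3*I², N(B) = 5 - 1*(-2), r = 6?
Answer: 4663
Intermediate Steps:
N(B) = 7 (N(B) = 5 + 2 = 7)
a(d, M) = (7 + d)²
y(38, -33)*923 + x(a(-5, 0)) = (38 - 33)*923 + 3*((7 - 5)²)² = 5*923 + 3*(2²)² = 4615 + 3*4² = 4615 + 3*16 = 4615 + 48 = 4663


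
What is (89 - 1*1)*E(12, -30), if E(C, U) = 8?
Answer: 704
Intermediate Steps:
(89 - 1*1)*E(12, -30) = (89 - 1*1)*8 = (89 - 1)*8 = 88*8 = 704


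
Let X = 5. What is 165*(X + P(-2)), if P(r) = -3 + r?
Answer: 0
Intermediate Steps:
165*(X + P(-2)) = 165*(5 + (-3 - 2)) = 165*(5 - 5) = 165*0 = 0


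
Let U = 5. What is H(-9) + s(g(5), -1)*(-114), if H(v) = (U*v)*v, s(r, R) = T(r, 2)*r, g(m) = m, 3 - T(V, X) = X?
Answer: -165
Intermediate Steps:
T(V, X) = 3 - X
s(r, R) = r (s(r, R) = (3 - 1*2)*r = (3 - 2)*r = 1*r = r)
H(v) = 5*v**2 (H(v) = (5*v)*v = 5*v**2)
H(-9) + s(g(5), -1)*(-114) = 5*(-9)**2 + 5*(-114) = 5*81 - 570 = 405 - 570 = -165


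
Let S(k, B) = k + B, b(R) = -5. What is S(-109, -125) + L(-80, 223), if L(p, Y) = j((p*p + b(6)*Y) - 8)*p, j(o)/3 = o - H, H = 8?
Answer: -1264794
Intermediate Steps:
j(o) = -24 + 3*o (j(o) = 3*(o - 1*8) = 3*(o - 8) = 3*(-8 + o) = -24 + 3*o)
S(k, B) = B + k
L(p, Y) = p*(-48 - 15*Y + 3*p²) (L(p, Y) = (-24 + 3*((p*p - 5*Y) - 8))*p = (-24 + 3*((p² - 5*Y) - 8))*p = (-24 + 3*(-8 + p² - 5*Y))*p = (-24 + (-24 - 15*Y + 3*p²))*p = (-48 - 15*Y + 3*p²)*p = p*(-48 - 15*Y + 3*p²))
S(-109, -125) + L(-80, 223) = (-125 - 109) + 3*(-80)*(-16 + (-80)² - 5*223) = -234 + 3*(-80)*(-16 + 6400 - 1115) = -234 + 3*(-80)*5269 = -234 - 1264560 = -1264794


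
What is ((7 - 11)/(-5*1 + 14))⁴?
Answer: 256/6561 ≈ 0.039018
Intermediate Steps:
((7 - 11)/(-5*1 + 14))⁴ = (-4/(-5 + 14))⁴ = (-4/9)⁴ = 256/6561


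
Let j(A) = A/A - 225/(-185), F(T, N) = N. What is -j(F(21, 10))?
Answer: -82/37 ≈ -2.2162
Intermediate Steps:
j(A) = 82/37 (j(A) = 1 - 225*(-1/185) = 1 + 45/37 = 82/37)
-j(F(21, 10)) = -1*82/37 = -82/37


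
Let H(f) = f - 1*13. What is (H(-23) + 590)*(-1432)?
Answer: -793328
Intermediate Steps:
H(f) = -13 + f (H(f) = f - 13 = -13 + f)
(H(-23) + 590)*(-1432) = ((-13 - 23) + 590)*(-1432) = (-36 + 590)*(-1432) = 554*(-1432) = -793328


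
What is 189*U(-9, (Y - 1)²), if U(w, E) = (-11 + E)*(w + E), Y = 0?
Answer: 15120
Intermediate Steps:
U(w, E) = (-11 + E)*(E + w)
189*U(-9, (Y - 1)²) = 189*(((0 - 1)²)² - 11*(0 - 1)² - 11*(-9) + (0 - 1)²*(-9)) = 189*(((-1)²)² - 11*(-1)² + 99 + (-1)²*(-9)) = 189*(1² - 11*1 + 99 + 1*(-9)) = 189*(1 - 11 + 99 - 9) = 189*80 = 15120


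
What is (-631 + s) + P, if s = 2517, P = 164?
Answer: 2050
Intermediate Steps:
(-631 + s) + P = (-631 + 2517) + 164 = 1886 + 164 = 2050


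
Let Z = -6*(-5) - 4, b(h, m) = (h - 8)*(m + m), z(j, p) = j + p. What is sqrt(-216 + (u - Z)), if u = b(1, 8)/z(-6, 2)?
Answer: I*sqrt(214) ≈ 14.629*I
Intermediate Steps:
b(h, m) = 2*m*(-8 + h) (b(h, m) = (-8 + h)*(2*m) = 2*m*(-8 + h))
Z = 26 (Z = 30 - 4 = 26)
u = 28 (u = (2*8*(-8 + 1))/(-6 + 2) = (2*8*(-7))/(-4) = -112*(-1/4) = 28)
sqrt(-216 + (u - Z)) = sqrt(-216 + (28 - 1*26)) = sqrt(-216 + (28 - 26)) = sqrt(-216 + 2) = sqrt(-214) = I*sqrt(214)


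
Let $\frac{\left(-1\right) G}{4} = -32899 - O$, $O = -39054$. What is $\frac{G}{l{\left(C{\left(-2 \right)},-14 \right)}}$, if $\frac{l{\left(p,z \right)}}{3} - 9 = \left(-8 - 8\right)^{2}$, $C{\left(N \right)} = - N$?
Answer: $- \frac{4924}{159} \approx -30.969$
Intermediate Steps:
$l{\left(p,z \right)} = 795$ ($l{\left(p,z \right)} = 27 + 3 \left(-8 - 8\right)^{2} = 27 + 3 \left(-16\right)^{2} = 27 + 3 \cdot 256 = 27 + 768 = 795$)
$G = -24620$ ($G = - 4 \left(-32899 - -39054\right) = - 4 \left(-32899 + 39054\right) = \left(-4\right) 6155 = -24620$)
$\frac{G}{l{\left(C{\left(-2 \right)},-14 \right)}} = - \frac{24620}{795} = \left(-24620\right) \frac{1}{795} = - \frac{4924}{159}$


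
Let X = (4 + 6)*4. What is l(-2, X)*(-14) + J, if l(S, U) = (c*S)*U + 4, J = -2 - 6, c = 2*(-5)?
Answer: -11264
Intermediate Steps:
c = -10
J = -8
X = 40 (X = 10*4 = 40)
l(S, U) = 4 - 10*S*U (l(S, U) = (-10*S)*U + 4 = -10*S*U + 4 = 4 - 10*S*U)
l(-2, X)*(-14) + J = (4 - 10*(-2)*40)*(-14) - 8 = (4 + 800)*(-14) - 8 = 804*(-14) - 8 = -11256 - 8 = -11264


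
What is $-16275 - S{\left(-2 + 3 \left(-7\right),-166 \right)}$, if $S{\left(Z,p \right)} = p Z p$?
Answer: $617513$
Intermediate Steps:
$S{\left(Z,p \right)} = Z p^{2}$ ($S{\left(Z,p \right)} = Z p p = Z p^{2}$)
$-16275 - S{\left(-2 + 3 \left(-7\right),-166 \right)} = -16275 - \left(-2 + 3 \left(-7\right)\right) \left(-166\right)^{2} = -16275 - \left(-2 - 21\right) 27556 = -16275 - \left(-23\right) 27556 = -16275 - -633788 = -16275 + 633788 = 617513$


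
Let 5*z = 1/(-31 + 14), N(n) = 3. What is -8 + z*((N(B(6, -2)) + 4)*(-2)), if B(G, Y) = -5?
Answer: -666/85 ≈ -7.8353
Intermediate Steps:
z = -1/85 (z = 1/(5*(-31 + 14)) = (⅕)/(-17) = (⅕)*(-1/17) = -1/85 ≈ -0.011765)
-8 + z*((N(B(6, -2)) + 4)*(-2)) = -8 - (3 + 4)*(-2)/85 = -8 - 7*(-2)/85 = -8 - 1/85*(-14) = -8 + 14/85 = -666/85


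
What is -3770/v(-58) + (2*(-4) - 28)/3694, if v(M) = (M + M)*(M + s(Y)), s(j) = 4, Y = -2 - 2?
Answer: -121999/199476 ≈ -0.61160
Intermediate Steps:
Y = -4
v(M) = 2*M*(4 + M) (v(M) = (M + M)*(M + 4) = (2*M)*(4 + M) = 2*M*(4 + M))
-3770/v(-58) + (2*(-4) - 28)/3694 = -3770*(-1/(116*(4 - 58))) + (2*(-4) - 28)/3694 = -3770/(2*(-58)*(-54)) + (-8 - 28)*(1/3694) = -3770/6264 - 36*1/3694 = -3770*1/6264 - 18/1847 = -65/108 - 18/1847 = -121999/199476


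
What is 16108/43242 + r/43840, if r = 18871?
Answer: 761097251/947864640 ≈ 0.80296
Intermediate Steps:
16108/43242 + r/43840 = 16108/43242 + 18871/43840 = 16108*(1/43242) + 18871*(1/43840) = 8054/21621 + 18871/43840 = 761097251/947864640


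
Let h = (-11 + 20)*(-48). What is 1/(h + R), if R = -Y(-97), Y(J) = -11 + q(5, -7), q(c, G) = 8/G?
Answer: -7/2939 ≈ -0.0023818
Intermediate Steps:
h = -432 (h = 9*(-48) = -432)
Y(J) = -85/7 (Y(J) = -11 + 8/(-7) = -11 + 8*(-1/7) = -11 - 8/7 = -85/7)
R = 85/7 (R = -1*(-85/7) = 85/7 ≈ 12.143)
1/(h + R) = 1/(-432 + 85/7) = 1/(-2939/7) = -7/2939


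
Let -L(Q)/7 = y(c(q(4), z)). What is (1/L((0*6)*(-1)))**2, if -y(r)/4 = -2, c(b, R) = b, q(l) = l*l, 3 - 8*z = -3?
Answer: 1/3136 ≈ 0.00031888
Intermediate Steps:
z = 3/4 (z = 3/8 - 1/8*(-3) = 3/8 + 3/8 = 3/4 ≈ 0.75000)
q(l) = l**2
y(r) = 8 (y(r) = -4*(-2) = 8)
L(Q) = -56 (L(Q) = -7*8 = -56)
(1/L((0*6)*(-1)))**2 = (1/(-56))**2 = (-1/56)**2 = 1/3136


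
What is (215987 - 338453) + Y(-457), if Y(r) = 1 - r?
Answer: -122008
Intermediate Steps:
(215987 - 338453) + Y(-457) = (215987 - 338453) + (1 - 1*(-457)) = -122466 + (1 + 457) = -122466 + 458 = -122008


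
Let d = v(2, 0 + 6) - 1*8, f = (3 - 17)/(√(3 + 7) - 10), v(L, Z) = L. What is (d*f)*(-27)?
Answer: 252 + 126*√10/5 ≈ 331.69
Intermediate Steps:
f = -14/(-10 + √10) (f = -14/(√10 - 10) = -14/(-10 + √10) ≈ 2.0475)
d = -6 (d = 2 - 1*8 = 2 - 8 = -6)
(d*f)*(-27) = -6*(14/9 + 7*√10/45)*(-27) = (-28/3 - 14*√10/15)*(-27) = 252 + 126*√10/5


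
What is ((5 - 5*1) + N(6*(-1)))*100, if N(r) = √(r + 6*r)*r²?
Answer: 3600*I*√42 ≈ 23331.0*I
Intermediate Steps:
N(r) = √7*r^(5/2) (N(r) = √(7*r)*r² = (√7*√r)*r² = √7*r^(5/2))
((5 - 5*1) + N(6*(-1)))*100 = ((5 - 5*1) + √7*(6*(-1))^(5/2))*100 = ((5 - 5) + √7*(-6)^(5/2))*100 = (0 + √7*(36*I*√6))*100 = (0 + 36*I*√42)*100 = (36*I*√42)*100 = 3600*I*√42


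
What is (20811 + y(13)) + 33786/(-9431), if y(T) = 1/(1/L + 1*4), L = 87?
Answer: 68486749992/3291419 ≈ 20808.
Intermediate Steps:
y(T) = 87/349 (y(T) = 1/(1/87 + 1*4) = 1/(1/87 + 4) = 1/(349/87) = 87/349)
(20811 + y(13)) + 33786/(-9431) = (20811 + 87/349) + 33786/(-9431) = 7263126/349 + 33786*(-1/9431) = 7263126/349 - 33786/9431 = 68486749992/3291419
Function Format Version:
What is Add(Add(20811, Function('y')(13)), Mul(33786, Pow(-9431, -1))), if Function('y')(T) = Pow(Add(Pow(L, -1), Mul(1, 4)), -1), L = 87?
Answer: Rational(68486749992, 3291419) ≈ 20808.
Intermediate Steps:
Function('y')(T) = Rational(87, 349) (Function('y')(T) = Pow(Add(Pow(87, -1), Mul(1, 4)), -1) = Pow(Add(Rational(1, 87), 4), -1) = Pow(Rational(349, 87), -1) = Rational(87, 349))
Add(Add(20811, Function('y')(13)), Mul(33786, Pow(-9431, -1))) = Add(Add(20811, Rational(87, 349)), Mul(33786, Pow(-9431, -1))) = Add(Rational(7263126, 349), Mul(33786, Rational(-1, 9431))) = Add(Rational(7263126, 349), Rational(-33786, 9431)) = Rational(68486749992, 3291419)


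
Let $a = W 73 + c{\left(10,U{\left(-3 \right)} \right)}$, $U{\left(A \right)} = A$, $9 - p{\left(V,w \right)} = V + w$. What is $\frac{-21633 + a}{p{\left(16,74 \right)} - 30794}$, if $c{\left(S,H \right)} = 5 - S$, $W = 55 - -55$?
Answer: $\frac{13608}{30875} \approx 0.44074$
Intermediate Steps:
$p{\left(V,w \right)} = 9 - V - w$ ($p{\left(V,w \right)} = 9 - \left(V + w\right) = 9 - V - w$)
$W = 110$ ($W = 55 + 55 = 110$)
$a = 8025$ ($a = 110 \cdot 73 + \left(5 - 10\right) = 8030 + \left(5 - 10\right) = 8030 - 5 = 8025$)
$\frac{-21633 + a}{p{\left(16,74 \right)} - 30794} = \frac{-21633 + 8025}{\left(9 - 16 - 74\right) - 30794} = - \frac{13608}{\left(9 - 16 - 74\right) - 30794} = - \frac{13608}{-81 - 30794} = - \frac{13608}{-30875} = \left(-13608\right) \left(- \frac{1}{30875}\right) = \frac{13608}{30875}$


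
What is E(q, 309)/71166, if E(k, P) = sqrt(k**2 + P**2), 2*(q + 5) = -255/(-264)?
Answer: sqrt(328694609)/4175072 ≈ 0.0043424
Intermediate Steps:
q = -795/176 (q = -5 + (-255/(-264))/2 = -5 + (-255*(-1/264))/2 = -5 + (1/2)*(85/88) = -5 + 85/176 = -795/176 ≈ -4.5170)
E(k, P) = sqrt(P**2 + k**2)
E(q, 309)/71166 = sqrt(309**2 + (-795/176)**2)/71166 = sqrt(95481 + 632025/30976)*(1/71166) = sqrt(2958251481/30976)*(1/71166) = (3*sqrt(328694609)/176)*(1/71166) = sqrt(328694609)/4175072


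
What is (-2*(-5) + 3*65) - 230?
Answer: -25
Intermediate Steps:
(-2*(-5) + 3*65) - 230 = (10 + 195) - 230 = 205 - 230 = -25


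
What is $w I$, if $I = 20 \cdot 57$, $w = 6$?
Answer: $6840$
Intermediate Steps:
$I = 1140$
$w I = 6 \cdot 1140 = 6840$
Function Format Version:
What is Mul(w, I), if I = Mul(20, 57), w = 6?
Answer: 6840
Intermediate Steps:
I = 1140
Mul(w, I) = Mul(6, 1140) = 6840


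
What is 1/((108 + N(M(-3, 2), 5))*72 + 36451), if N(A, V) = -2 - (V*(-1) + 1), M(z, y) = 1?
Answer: 1/44371 ≈ 2.2537e-5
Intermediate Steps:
N(A, V) = -3 + V (N(A, V) = -2 - (-V + 1) = -2 - (1 - V) = -2 + (-1 + V) = -3 + V)
1/((108 + N(M(-3, 2), 5))*72 + 36451) = 1/((108 + (-3 + 5))*72 + 36451) = 1/((108 + 2)*72 + 36451) = 1/(110*72 + 36451) = 1/(7920 + 36451) = 1/44371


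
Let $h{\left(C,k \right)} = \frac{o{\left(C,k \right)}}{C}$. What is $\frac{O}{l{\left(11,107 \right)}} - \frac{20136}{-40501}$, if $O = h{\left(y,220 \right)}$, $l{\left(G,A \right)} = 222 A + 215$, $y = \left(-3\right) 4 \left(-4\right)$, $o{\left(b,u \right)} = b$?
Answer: $\frac{482680285}{970768469} \approx 0.49721$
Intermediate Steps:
$y = 48$ ($y = \left(-12\right) \left(-4\right) = 48$)
$l{\left(G,A \right)} = 215 + 222 A$
$h{\left(C,k \right)} = 1$ ($h{\left(C,k \right)} = \frac{C}{C} = 1$)
$O = 1$
$\frac{O}{l{\left(11,107 \right)}} - \frac{20136}{-40501} = 1 \frac{1}{215 + 222 \cdot 107} - \frac{20136}{-40501} = 1 \frac{1}{215 + 23754} - - \frac{20136}{40501} = 1 \cdot \frac{1}{23969} + \frac{20136}{40501} = \frac{1}{23969} + \frac{20136}{40501} = \frac{482680285}{970768469}$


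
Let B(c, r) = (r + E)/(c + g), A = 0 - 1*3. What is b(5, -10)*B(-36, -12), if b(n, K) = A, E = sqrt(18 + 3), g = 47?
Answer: 36/11 - 3*sqrt(21)/11 ≈ 2.0229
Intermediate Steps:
E = sqrt(21) ≈ 4.5826
A = -3 (A = 0 - 3 = -3)
b(n, K) = -3
B(c, r) = (r + sqrt(21))/(47 + c) (B(c, r) = (r + sqrt(21))/(c + 47) = (r + sqrt(21))/(47 + c))
b(5, -10)*B(-36, -12) = -3*(-12 + sqrt(21))/(47 - 36) = -3*(-12 + sqrt(21))/11 = -3*(-12/11 + sqrt(21)/11) = 36/11 - 3*sqrt(21)/11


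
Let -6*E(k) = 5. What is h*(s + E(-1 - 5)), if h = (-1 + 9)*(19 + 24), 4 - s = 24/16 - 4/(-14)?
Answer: 9976/21 ≈ 475.05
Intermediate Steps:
E(k) = -⅚ (E(k) = -⅙*5 = -⅚)
s = 31/14 (s = 4 - (24/16 - 4/(-14)) = 4 - (24*(1/16) - 4*(-1/14)) = 4 - (3/2 + 2/7) = 4 - 1*25/14 = 4 - 25/14 = 31/14 ≈ 2.2143)
h = 344 (h = 8*43 = 344)
h*(s + E(-1 - 5)) = 344*(31/14 - ⅚) = 344*(29/21) = 9976/21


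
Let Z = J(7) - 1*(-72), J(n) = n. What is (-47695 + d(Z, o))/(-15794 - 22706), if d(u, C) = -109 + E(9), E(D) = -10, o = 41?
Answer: 23907/19250 ≈ 1.2419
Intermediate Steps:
Z = 79 (Z = 7 - 1*(-72) = 7 + 72 = 79)
d(u, C) = -119 (d(u, C) = -109 - 10 = -119)
(-47695 + d(Z, o))/(-15794 - 22706) = (-47695 - 119)/(-15794 - 22706) = -47814/(-38500) = -47814*(-1/38500) = 23907/19250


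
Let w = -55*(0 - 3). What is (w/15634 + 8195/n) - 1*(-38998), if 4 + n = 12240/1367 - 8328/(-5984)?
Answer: 27429614512579/680813798 ≈ 40289.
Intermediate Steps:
n = 6488503/1022516 (n = -4 + (12240/1367 - 8328/(-5984)) = -4 + (12240*(1/1367) - 8328*(-1/5984)) = -4 + (12240/1367 + 1041/748) = -4 + 10578567/1022516 = 6488503/1022516 ≈ 6.3456)
w = 165 (w = -55*(-3) = 165)
(w/15634 + 8195/n) - 1*(-38998) = (165/15634 + 8195/(6488503/1022516)) - 1*(-38998) = (165*(1/15634) + 8195*(1022516/6488503)) + 38998 = (165/15634 + 56238380/43547) + 38998 = 879238018175/680813798 + 38998 = 27429614512579/680813798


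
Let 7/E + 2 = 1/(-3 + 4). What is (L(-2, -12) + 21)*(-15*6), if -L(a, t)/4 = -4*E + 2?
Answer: 8910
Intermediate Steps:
E = -7 (E = 7/(-2 + 1/(-3 + 4)) = 7/(-2 + 1/1) = 7/(-2 + 1) = 7/(-1) = 7*(-1) = -7)
L(a, t) = -120 (L(a, t) = -4*(-4*(-7) + 2) = -4*(28 + 2) = -4*30 = -120)
(L(-2, -12) + 21)*(-15*6) = (-120 + 21)*(-15*6) = -99*(-90) = 8910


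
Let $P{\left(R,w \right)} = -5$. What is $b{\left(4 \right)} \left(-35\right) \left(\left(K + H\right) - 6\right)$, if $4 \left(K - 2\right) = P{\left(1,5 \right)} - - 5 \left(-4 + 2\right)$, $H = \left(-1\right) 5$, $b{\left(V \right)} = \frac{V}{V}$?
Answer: $\frac{1785}{4} \approx 446.25$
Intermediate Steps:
$b{\left(V \right)} = 1$
$H = -5$
$K = - \frac{7}{4}$ ($K = 2 + \frac{-5 - - 5 \left(-4 + 2\right)}{4} = 2 + \frac{-5 - \left(-5\right) \left(-2\right)}{4} = 2 + \frac{-5 - 10}{4} = 2 + \frac{1}{4} \left(-15\right) = 2 - \frac{15}{4} = - \frac{7}{4} \approx -1.75$)
$b{\left(4 \right)} \left(-35\right) \left(\left(K + H\right) - 6\right) = 1 \left(-35\right) \left(\left(- \frac{7}{4} - 5\right) - 6\right) = - 35 \left(- \frac{27}{4} - 6\right) = \left(-35\right) \left(- \frac{51}{4}\right) = \frac{1785}{4}$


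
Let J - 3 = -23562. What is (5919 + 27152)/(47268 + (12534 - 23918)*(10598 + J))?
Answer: 33071/147595292 ≈ 0.00022407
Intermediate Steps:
J = -23559 (J = 3 - 23562 = -23559)
(5919 + 27152)/(47268 + (12534 - 23918)*(10598 + J)) = (5919 + 27152)/(47268 + (12534 - 23918)*(10598 - 23559)) = 33071/(47268 - 11384*(-12961)) = 33071/(47268 + 147548024) = 33071/147595292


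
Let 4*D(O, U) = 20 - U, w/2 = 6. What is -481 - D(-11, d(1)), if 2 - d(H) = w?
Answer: -977/2 ≈ -488.50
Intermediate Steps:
w = 12 (w = 2*6 = 12)
d(H) = -10 (d(H) = 2 - 1*12 = 2 - 12 = -10)
D(O, U) = 5 - U/4 (D(O, U) = (20 - U)/4 = 5 - U/4)
-481 - D(-11, d(1)) = -481 - (5 - ¼*(-10)) = -481 - (5 + 5/2) = -481 - 1*15/2 = -481 - 15/2 = -977/2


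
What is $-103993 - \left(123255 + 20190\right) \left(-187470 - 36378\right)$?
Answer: $32109772367$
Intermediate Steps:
$-103993 - \left(123255 + 20190\right) \left(-187470 - 36378\right) = -103993 - 143445 \left(-223848\right) = -103993 - -32109876360 = -103993 + 32109876360 = 32109772367$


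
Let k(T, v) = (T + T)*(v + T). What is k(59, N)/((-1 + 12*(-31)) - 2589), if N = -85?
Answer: 1534/1481 ≈ 1.0358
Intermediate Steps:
k(T, v) = 2*T*(T + v) (k(T, v) = (2*T)*(T + v) = 2*T*(T + v))
k(59, N)/((-1 + 12*(-31)) - 2589) = (2*59*(59 - 85))/((-1 + 12*(-31)) - 2589) = (2*59*(-26))/((-1 - 372) - 2589) = -3068/(-373 - 2589) = -3068/(-2962) = -3068*(-1/2962) = 1534/1481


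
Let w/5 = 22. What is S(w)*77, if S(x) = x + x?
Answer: 16940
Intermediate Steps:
w = 110 (w = 5*22 = 110)
S(x) = 2*x
S(w)*77 = (2*110)*77 = 220*77 = 16940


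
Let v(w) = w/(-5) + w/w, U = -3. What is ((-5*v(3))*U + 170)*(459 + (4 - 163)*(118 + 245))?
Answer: -10077408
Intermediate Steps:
v(w) = 1 - w/5 (v(w) = w*(-⅕) + 1 = -w/5 + 1 = 1 - w/5)
((-5*v(3))*U + 170)*(459 + (4 - 163)*(118 + 245)) = (-5*(1 - ⅕*3)*(-3) + 170)*(459 + (4 - 163)*(118 + 245)) = (-5*(1 - ⅗)*(-3) + 170)*(459 - 159*363) = (-5*⅖*(-3) + 170)*(459 - 57717) = (-2*(-3) + 170)*(-57258) = (6 + 170)*(-57258) = 176*(-57258) = -10077408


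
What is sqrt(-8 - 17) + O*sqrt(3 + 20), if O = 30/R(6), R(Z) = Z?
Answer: 5*I + 5*sqrt(23) ≈ 23.979 + 5.0*I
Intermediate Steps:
O = 5 (O = 30/6 = 30*(1/6) = 5)
sqrt(-8 - 17) + O*sqrt(3 + 20) = sqrt(-8 - 17) + 5*sqrt(3 + 20) = sqrt(-25) + 5*sqrt(23) = 5*I + 5*sqrt(23)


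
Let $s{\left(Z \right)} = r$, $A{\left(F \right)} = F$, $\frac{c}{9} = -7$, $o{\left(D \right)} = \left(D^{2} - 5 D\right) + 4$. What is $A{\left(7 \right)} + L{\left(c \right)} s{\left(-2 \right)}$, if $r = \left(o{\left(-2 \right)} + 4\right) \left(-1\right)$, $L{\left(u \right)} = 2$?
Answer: $-37$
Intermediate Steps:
$o{\left(D \right)} = 4 + D^{2} - 5 D$
$c = -63$ ($c = 9 \left(-7\right) = -63$)
$r = -22$ ($r = \left(\left(4 + \left(-2\right)^{2} - -10\right) + 4\right) \left(-1\right) = \left(\left(4 + 4 + 10\right) + 4\right) \left(-1\right) = \left(18 + 4\right) \left(-1\right) = 22 \left(-1\right) = -22$)
$s{\left(Z \right)} = -22$
$A{\left(7 \right)} + L{\left(c \right)} s{\left(-2 \right)} = 7 + 2 \left(-22\right) = 7 - 44 = -37$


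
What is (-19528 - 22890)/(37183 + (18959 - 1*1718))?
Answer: -21209/27212 ≈ -0.77940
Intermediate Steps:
(-19528 - 22890)/(37183 + (18959 - 1*1718)) = -42418/(37183 + (18959 - 1718)) = -42418/(37183 + 17241) = -42418/54424 = -42418*1/54424 = -21209/27212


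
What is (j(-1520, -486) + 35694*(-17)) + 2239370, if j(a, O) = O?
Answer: 1632086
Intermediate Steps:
(j(-1520, -486) + 35694*(-17)) + 2239370 = (-486 + 35694*(-17)) + 2239370 = (-486 - 606798) + 2239370 = -607284 + 2239370 = 1632086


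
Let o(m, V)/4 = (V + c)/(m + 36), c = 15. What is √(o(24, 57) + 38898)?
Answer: √972570/5 ≈ 197.24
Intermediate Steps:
o(m, V) = 4*(15 + V)/(36 + m) (o(m, V) = 4*((V + 15)/(m + 36)) = 4*((15 + V)/(36 + m)) = 4*(15 + V)/(36 + m))
√(o(24, 57) + 38898) = √(4*(15 + 57)/(36 + 24) + 38898) = √(4*72/60 + 38898) = √(4*(1/60)*72 + 38898) = √(24/5 + 38898) = √(194514/5) = √972570/5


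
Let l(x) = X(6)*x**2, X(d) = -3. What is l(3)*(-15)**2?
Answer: -6075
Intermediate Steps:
l(x) = -3*x**2
l(3)*(-15)**2 = -3*3**2*(-15)**2 = -3*9*225 = -27*225 = -6075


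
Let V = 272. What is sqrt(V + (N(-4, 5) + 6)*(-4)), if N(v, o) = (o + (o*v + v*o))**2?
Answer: 2*I*sqrt(1163) ≈ 68.206*I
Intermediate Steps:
N(v, o) = (o + 2*o*v)**2 (N(v, o) = (o + (o*v + o*v))**2 = (o + 2*o*v)**2)
sqrt(V + (N(-4, 5) + 6)*(-4)) = sqrt(272 + (5**2*(1 + 2*(-4))**2 + 6)*(-4)) = sqrt(272 + (25*(1 - 8)**2 + 6)*(-4)) = sqrt(272 + (25*(-7)**2 + 6)*(-4)) = sqrt(272 + (25*49 + 6)*(-4)) = sqrt(272 + (1225 + 6)*(-4)) = sqrt(272 + 1231*(-4)) = sqrt(272 - 4924) = sqrt(-4652) = 2*I*sqrt(1163)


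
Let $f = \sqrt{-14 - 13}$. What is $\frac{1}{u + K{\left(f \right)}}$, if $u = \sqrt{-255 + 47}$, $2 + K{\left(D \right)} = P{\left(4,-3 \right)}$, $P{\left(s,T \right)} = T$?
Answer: $- \frac{5}{233} - \frac{4 i \sqrt{13}}{233} \approx -0.021459 - 0.061898 i$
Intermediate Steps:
$f = 3 i \sqrt{3}$ ($f = \sqrt{-27} = 3 i \sqrt{3} \approx 5.1962 i$)
$K{\left(D \right)} = -5$ ($K{\left(D \right)} = -2 - 3 = -5$)
$u = 4 i \sqrt{13}$ ($u = \sqrt{-208} = 4 i \sqrt{13} \approx 14.422 i$)
$\frac{1}{u + K{\left(f \right)}} = \frac{1}{4 i \sqrt{13} - 5} = \frac{1}{-5 + 4 i \sqrt{13}}$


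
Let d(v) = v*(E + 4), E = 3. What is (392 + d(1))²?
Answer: 159201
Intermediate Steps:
d(v) = 7*v (d(v) = v*(3 + 4) = v*7 = 7*v)
(392 + d(1))² = (392 + 7*1)² = (392 + 7)² = 399² = 159201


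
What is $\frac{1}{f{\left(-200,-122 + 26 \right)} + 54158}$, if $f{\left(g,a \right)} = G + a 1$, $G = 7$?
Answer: $\frac{1}{54069} \approx 1.8495 \cdot 10^{-5}$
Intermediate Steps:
$f{\left(g,a \right)} = 7 + a$ ($f{\left(g,a \right)} = 7 + a 1 = 7 + a$)
$\frac{1}{f{\left(-200,-122 + 26 \right)} + 54158} = \frac{1}{\left(7 + \left(-122 + 26\right)\right) + 54158} = \frac{1}{\left(7 - 96\right) + 54158} = \frac{1}{-89 + 54158} = \frac{1}{54069}$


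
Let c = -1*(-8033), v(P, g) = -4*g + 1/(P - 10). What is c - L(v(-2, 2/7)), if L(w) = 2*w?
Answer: 337489/42 ≈ 8035.5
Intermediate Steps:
v(P, g) = 1/(-10 + P) - 4*g (v(P, g) = -4*g + 1/(-10 + P) = 1/(-10 + P) - 4*g)
c = 8033
c - L(v(-2, 2/7)) = 8033 - 2*(1 + 40*(2/7) - 4*(-2)*2/7)/(-10 - 2) = 8033 - 2*(1 + 40*(2*(⅐)) - 4*(-2)*2*(⅐))/(-12) = 8033 - 2*(-(1 + 40*(2/7) - 4*(-2)*2/7)/12) = 8033 - 2*(-(1 + 80/7 + 16/7)/12) = 8033 - 2*(-1/12*103/7) = 8033 - 2*(-103)/84 = 8033 - 1*(-103/42) = 8033 + 103/42 = 337489/42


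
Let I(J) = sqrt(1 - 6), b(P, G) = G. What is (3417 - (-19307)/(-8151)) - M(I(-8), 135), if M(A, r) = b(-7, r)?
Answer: 26732275/8151 ≈ 3279.6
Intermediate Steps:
I(J) = I*sqrt(5) (I(J) = sqrt(-5) = I*sqrt(5))
M(A, r) = r
(3417 - (-19307)/(-8151)) - M(I(-8), 135) = (3417 - (-19307)/(-8151)) - 1*135 = (3417 - (-19307)*(-1)/8151) - 135 = (3417 - 1*19307/8151) - 135 = (3417 - 19307/8151) - 135 = 27832660/8151 - 135 = 26732275/8151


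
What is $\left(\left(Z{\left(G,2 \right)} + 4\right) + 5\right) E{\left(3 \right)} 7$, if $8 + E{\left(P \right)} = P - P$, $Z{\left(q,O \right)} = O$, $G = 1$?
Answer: $-616$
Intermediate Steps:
$E{\left(P \right)} = -8$ ($E{\left(P \right)} = -8 + \left(P - P\right) = -8 + 0 = -8$)
$\left(\left(Z{\left(G,2 \right)} + 4\right) + 5\right) E{\left(3 \right)} 7 = \left(\left(2 + 4\right) + 5\right) \left(-8\right) 7 = \left(6 + 5\right) \left(-8\right) 7 = 11 \left(-8\right) 7 = \left(-88\right) 7 = -616$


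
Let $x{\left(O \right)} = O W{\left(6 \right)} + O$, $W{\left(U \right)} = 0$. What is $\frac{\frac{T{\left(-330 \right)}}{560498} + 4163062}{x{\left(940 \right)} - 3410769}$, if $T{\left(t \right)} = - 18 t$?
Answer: $- \frac{1166693965408}{955601167421} \approx -1.2209$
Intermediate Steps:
$x{\left(O \right)} = O$ ($x{\left(O \right)} = O 0 + O = 0 + O = O$)
$\frac{\frac{T{\left(-330 \right)}}{560498} + 4163062}{x{\left(940 \right)} - 3410769} = \frac{\frac{\left(-18\right) \left(-330\right)}{560498} + 4163062}{940 - 3410769} = \frac{5940 \cdot \frac{1}{560498} + 4163062}{-3409829} = \left(\frac{2970}{280249} + 4163062\right) \left(- \frac{1}{3409829}\right) = \frac{1166693965408}{280249} \left(- \frac{1}{3409829}\right) = - \frac{1166693965408}{955601167421}$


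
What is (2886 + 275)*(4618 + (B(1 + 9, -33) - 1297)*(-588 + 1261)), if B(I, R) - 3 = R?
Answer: -2808399933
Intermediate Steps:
B(I, R) = 3 + R
(2886 + 275)*(4618 + (B(1 + 9, -33) - 1297)*(-588 + 1261)) = (2886 + 275)*(4618 + ((3 - 33) - 1297)*(-588 + 1261)) = 3161*(4618 + (-30 - 1297)*673) = 3161*(4618 - 1327*673) = 3161*(4618 - 893071) = 3161*(-888453) = -2808399933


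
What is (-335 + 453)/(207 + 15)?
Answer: 59/111 ≈ 0.53153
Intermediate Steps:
(-335 + 453)/(207 + 15) = 118/222 = 118*(1/222) = 59/111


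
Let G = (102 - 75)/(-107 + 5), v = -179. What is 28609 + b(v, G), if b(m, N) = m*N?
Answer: 974317/34 ≈ 28656.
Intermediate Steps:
G = -9/34 (G = 27/(-102) = 27*(-1/102) = -9/34 ≈ -0.26471)
b(m, N) = N*m
28609 + b(v, G) = 28609 - 9/34*(-179) = 28609 + 1611/34 = 974317/34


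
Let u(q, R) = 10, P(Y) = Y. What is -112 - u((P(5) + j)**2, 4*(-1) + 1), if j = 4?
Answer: -122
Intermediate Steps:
-112 - u((P(5) + j)**2, 4*(-1) + 1) = -112 - 1*10 = -112 - 10 = -122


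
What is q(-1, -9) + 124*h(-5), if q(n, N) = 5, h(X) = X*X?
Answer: 3105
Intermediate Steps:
h(X) = X**2
q(-1, -9) + 124*h(-5) = 5 + 124*(-5)**2 = 5 + 124*25 = 5 + 3100 = 3105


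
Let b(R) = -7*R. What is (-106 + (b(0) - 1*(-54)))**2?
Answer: 2704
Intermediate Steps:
(-106 + (b(0) - 1*(-54)))**2 = (-106 + (-7*0 - 1*(-54)))**2 = (-106 + (0 + 54))**2 = (-106 + 54)**2 = (-52)**2 = 2704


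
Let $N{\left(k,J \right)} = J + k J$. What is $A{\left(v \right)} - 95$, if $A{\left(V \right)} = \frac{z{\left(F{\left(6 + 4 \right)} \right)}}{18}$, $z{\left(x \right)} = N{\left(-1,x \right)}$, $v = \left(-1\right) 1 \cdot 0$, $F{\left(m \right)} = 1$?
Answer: $-95$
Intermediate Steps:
$v = 0$ ($v = \left(-1\right) 0 = 0$)
$N{\left(k,J \right)} = J + J k$
$z{\left(x \right)} = 0$ ($z{\left(x \right)} = x \left(1 - 1\right) = x 0 = 0$)
$A{\left(V \right)} = 0$ ($A{\left(V \right)} = \frac{0}{18} = 0 \cdot \frac{1}{18} = 0$)
$A{\left(v \right)} - 95 = 0 - 95 = -95$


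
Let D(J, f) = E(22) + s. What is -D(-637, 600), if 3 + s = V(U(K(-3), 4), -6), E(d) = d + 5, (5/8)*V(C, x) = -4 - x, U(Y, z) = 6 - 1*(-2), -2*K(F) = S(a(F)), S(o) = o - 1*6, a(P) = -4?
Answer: -136/5 ≈ -27.200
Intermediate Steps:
S(o) = -6 + o (S(o) = o - 6 = -6 + o)
K(F) = 5 (K(F) = -(-6 - 4)/2 = -½*(-10) = 5)
U(Y, z) = 8 (U(Y, z) = 6 + 2 = 8)
V(C, x) = -32/5 - 8*x/5 (V(C, x) = 8*(-4 - x)/5 = -32/5 - 8*x/5)
E(d) = 5 + d
s = ⅕ (s = -3 + (-32/5 - 8/5*(-6)) = -3 + (-32/5 + 48/5) = -3 + 16/5 = ⅕ ≈ 0.20000)
D(J, f) = 136/5 (D(J, f) = (5 + 22) + ⅕ = 27 + ⅕ = 136/5)
-D(-637, 600) = -1*136/5 = -136/5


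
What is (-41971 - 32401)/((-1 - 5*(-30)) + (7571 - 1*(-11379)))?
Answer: -74372/19099 ≈ -3.8940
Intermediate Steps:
(-41971 - 32401)/((-1 - 5*(-30)) + (7571 - 1*(-11379))) = -74372/((-1 + 150) + (7571 + 11379)) = -74372/(149 + 18950) = -74372/19099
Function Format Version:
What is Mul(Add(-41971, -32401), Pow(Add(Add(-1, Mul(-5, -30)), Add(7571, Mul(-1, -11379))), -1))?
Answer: Rational(-74372, 19099) ≈ -3.8940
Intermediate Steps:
Mul(Add(-41971, -32401), Pow(Add(Add(-1, Mul(-5, -30)), Add(7571, Mul(-1, -11379))), -1)) = Mul(-74372, Pow(Add(Add(-1, 150), Add(7571, 11379)), -1)) = Mul(-74372, Pow(Add(149, 18950), -1)) = Mul(-74372, Pow(19099, -1)) = Mul(-74372, Rational(1, 19099)) = Rational(-74372, 19099)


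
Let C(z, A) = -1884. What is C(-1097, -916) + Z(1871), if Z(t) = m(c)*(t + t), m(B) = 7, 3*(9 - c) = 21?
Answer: 24310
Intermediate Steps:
c = 2 (c = 9 - 1/3*21 = 9 - 7 = 2)
Z(t) = 14*t (Z(t) = 7*(t + t) = 7*(2*t) = 14*t)
C(-1097, -916) + Z(1871) = -1884 + 14*1871 = -1884 + 26194 = 24310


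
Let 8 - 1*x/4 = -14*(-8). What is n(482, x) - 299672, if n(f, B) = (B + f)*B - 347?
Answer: -327475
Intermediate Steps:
x = -416 (x = 32 - (-56)*(-8) = 32 - 4*112 = 32 - 448 = -416)
n(f, B) = -347 + B*(B + f) (n(f, B) = B*(B + f) - 347 = -347 + B*(B + f))
n(482, x) - 299672 = (-347 + (-416)² - 416*482) - 299672 = (-347 + 173056 - 200512) - 299672 = -27803 - 299672 = -327475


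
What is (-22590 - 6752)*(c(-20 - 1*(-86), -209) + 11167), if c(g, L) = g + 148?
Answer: -333941302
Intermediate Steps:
c(g, L) = 148 + g
(-22590 - 6752)*(c(-20 - 1*(-86), -209) + 11167) = (-22590 - 6752)*((148 + (-20 - 1*(-86))) + 11167) = -29342*((148 + (-20 + 86)) + 11167) = -29342*((148 + 66) + 11167) = -29342*(214 + 11167) = -29342*11381 = -333941302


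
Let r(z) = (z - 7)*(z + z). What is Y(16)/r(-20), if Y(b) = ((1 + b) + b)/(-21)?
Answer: -11/7560 ≈ -0.0014550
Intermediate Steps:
Y(b) = -1/21 - 2*b/21 (Y(b) = (1 + 2*b)*(-1/21) = -1/21 - 2*b/21)
r(z) = 2*z*(-7 + z) (r(z) = (-7 + z)*(2*z) = 2*z*(-7 + z))
Y(16)/r(-20) = (-1/21 - 2/21*16)/((2*(-20)*(-7 - 20))) = (-1/21 - 32/21)/((2*(-20)*(-27))) = -11/7/1080 = -11/7*1/1080 = -11/7560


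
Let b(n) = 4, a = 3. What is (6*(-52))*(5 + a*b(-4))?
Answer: -5304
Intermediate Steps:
(6*(-52))*(5 + a*b(-4)) = (6*(-52))*(5 + 3*4) = -312*(5 + 12) = -312*17 = -5304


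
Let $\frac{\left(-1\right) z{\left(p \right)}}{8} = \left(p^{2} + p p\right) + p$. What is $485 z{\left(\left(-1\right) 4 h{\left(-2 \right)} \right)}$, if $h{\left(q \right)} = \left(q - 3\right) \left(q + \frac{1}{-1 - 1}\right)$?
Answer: $-19206000$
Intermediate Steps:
$h{\left(q \right)} = \left(-3 + q\right) \left(- \frac{1}{2} + q\right)$ ($h{\left(q \right)} = \left(-3 + q\right) \left(q + \frac{1}{-2}\right) = \left(-3 + q\right) \left(q - \frac{1}{2}\right) = \left(-3 + q\right) \left(- \frac{1}{2} + q\right)$)
$z{\left(p \right)} = - 16 p^{2} - 8 p$ ($z{\left(p \right)} = - 8 \left(\left(p^{2} + p p\right) + p\right) = - 8 \left(\left(p^{2} + p^{2}\right) + p\right) = - 8 \left(2 p^{2} + p\right) = - 8 \left(p + 2 p^{2}\right) = - 16 p^{2} - 8 p$)
$485 z{\left(\left(-1\right) 4 h{\left(-2 \right)} \right)} = 485 \left(- 8 \left(-1\right) 4 \left(\frac{3}{2} + \left(-2\right)^{2} - -7\right) \left(1 + 2 \left(-1\right) 4 \left(\frac{3}{2} + \left(-2\right)^{2} - -7\right)\right)\right) = 485 \left(- 8 \left(- 4 \left(\frac{3}{2} + 4 + 7\right)\right) \left(1 + 2 \left(- 4 \left(\frac{3}{2} + 4 + 7\right)\right)\right)\right) = 485 \left(- 8 \left(\left(-4\right) \frac{25}{2}\right) \left(1 + 2 \left(\left(-4\right) \frac{25}{2}\right)\right)\right) = 485 \left(\left(-8\right) \left(-50\right) \left(1 + 2 \left(-50\right)\right)\right) = 485 \left(\left(-8\right) \left(-50\right) \left(1 - 100\right)\right) = 485 \left(\left(-8\right) \left(-50\right) \left(-99\right)\right) = 485 \left(-39600\right) = -19206000$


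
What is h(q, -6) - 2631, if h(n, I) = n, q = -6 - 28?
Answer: -2665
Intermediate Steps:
q = -34
h(q, -6) - 2631 = -34 - 2631 = -2665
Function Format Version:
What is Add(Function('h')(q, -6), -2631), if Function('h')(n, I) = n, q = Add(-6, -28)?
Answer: -2665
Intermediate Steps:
q = -34
Add(Function('h')(q, -6), -2631) = Add(-34, -2631) = -2665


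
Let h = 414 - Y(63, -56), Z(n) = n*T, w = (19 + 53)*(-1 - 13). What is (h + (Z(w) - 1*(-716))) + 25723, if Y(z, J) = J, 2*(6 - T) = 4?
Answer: 22877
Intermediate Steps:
T = 4 (T = 6 - 1/2*4 = 6 - 2 = 4)
w = -1008 (w = 72*(-14) = -1008)
Z(n) = 4*n (Z(n) = n*4 = 4*n)
h = 470 (h = 414 - 1*(-56) = 414 + 56 = 470)
(h + (Z(w) - 1*(-716))) + 25723 = (470 + (4*(-1008) - 1*(-716))) + 25723 = (470 + (-4032 + 716)) + 25723 = (470 - 3316) + 25723 = -2846 + 25723 = 22877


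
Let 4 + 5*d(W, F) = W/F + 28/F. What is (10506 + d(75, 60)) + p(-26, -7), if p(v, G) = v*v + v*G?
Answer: 3409063/300 ≈ 11364.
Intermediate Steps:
d(W, F) = -4/5 + 28/(5*F) + W/(5*F) (d(W, F) = -4/5 + (W/F + 28/F)/5 = -4/5 + (28/F + W/F)/5 = -4/5 + (28/(5*F) + W/(5*F)) = -4/5 + 28/(5*F) + W/(5*F))
p(v, G) = v**2 + G*v
(10506 + d(75, 60)) + p(-26, -7) = (10506 + (1/5)*(28 + 75 - 4*60)/60) - 26*(-7 - 26) = (10506 + (1/5)*(1/60)*(28 + 75 - 240)) - 26*(-33) = (10506 + (1/5)*(1/60)*(-137)) + 858 = (10506 - 137/300) + 858 = 3151663/300 + 858 = 3409063/300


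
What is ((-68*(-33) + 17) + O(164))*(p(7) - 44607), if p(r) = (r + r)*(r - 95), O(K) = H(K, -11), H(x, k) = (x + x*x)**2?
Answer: -33565418022379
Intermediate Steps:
H(x, k) = (x + x**2)**2
O(K) = K**2*(1 + K)**2
p(r) = 2*r*(-95 + r) (p(r) = (2*r)*(-95 + r) = 2*r*(-95 + r))
((-68*(-33) + 17) + O(164))*(p(7) - 44607) = ((-68*(-33) + 17) + 164**2*(1 + 164)**2)*(2*7*(-95 + 7) - 44607) = ((2244 + 17) + 26896*165**2)*(2*7*(-88) - 44607) = (2261 + 26896*27225)*(-1232 - 44607) = (2261 + 732243600)*(-45839) = 732245861*(-45839) = -33565418022379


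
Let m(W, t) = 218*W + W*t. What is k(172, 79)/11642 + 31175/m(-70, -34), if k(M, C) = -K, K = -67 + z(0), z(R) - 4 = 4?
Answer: -36217943/14994896 ≈ -2.4154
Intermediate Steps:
z(R) = 8 (z(R) = 4 + 4 = 8)
K = -59 (K = -67 + 8 = -59)
k(M, C) = 59 (k(M, C) = -1*(-59) = 59)
k(172, 79)/11642 + 31175/m(-70, -34) = 59/11642 + 31175/((-70*(218 - 34))) = 59*(1/11642) + 31175/((-70*184)) = 59/11642 + 31175/(-12880) = 59/11642 + 31175*(-1/12880) = 59/11642 - 6235/2576 = -36217943/14994896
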